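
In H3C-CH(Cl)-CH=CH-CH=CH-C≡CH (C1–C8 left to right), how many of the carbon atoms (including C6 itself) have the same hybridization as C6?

4

C6 is sp2 (one π bond).
C1: sp3
C2: sp3
C3: sp2 ✓
C4: sp2 ✓
C5: sp2 ✓
C6: sp2 ✓
C7: sp
C8: sp
4 carbons are sp2.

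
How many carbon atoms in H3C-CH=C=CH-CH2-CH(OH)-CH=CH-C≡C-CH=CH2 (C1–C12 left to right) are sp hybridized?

C1: sp3
C2: sp2
C3: sp ✓
C4: sp2
C5: sp3
C6: sp3
C7: sp2
C8: sp2
C9: sp ✓
C10: sp ✓
C11: sp2
C12: sp2
C3, C9, C10 → 3 sp carbons.

3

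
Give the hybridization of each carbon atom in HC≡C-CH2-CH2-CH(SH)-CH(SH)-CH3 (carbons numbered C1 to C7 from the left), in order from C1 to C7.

C1 carries 2 σ bonds, plus two π bonds, giving a steric number of 2, so it is sp.
C2: 2 σ bonds, plus two π bonds — 2 electron domains, sp.
C3: 4 σ bonds — 4 electron domains, sp3.
C4: 4 σ bonds; 4 regions of electron density → sp3.
C5 is sp3: 4 σ bonds, 4 electron-density regions.
C6: 4 σ bonds — 4 electron domains, sp3.
C7: 4 σ bonds; 4 regions of electron density → sp3.

C1 sp, C2 sp, C3 sp3, C4 sp3, C5 sp3, C6 sp3, C7 sp3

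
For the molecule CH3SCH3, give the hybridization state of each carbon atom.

Each carbon atom has 4 σ bonds: steric number 4 → sp3.

sp³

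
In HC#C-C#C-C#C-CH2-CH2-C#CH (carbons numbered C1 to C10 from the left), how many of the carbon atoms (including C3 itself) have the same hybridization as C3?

8

C3 is sp (two π bonds).
C1: sp ✓
C2: sp ✓
C3: sp ✓
C4: sp ✓
C5: sp ✓
C6: sp ✓
C7: sp3
C8: sp3
C9: sp ✓
C10: sp ✓
8 carbons are sp.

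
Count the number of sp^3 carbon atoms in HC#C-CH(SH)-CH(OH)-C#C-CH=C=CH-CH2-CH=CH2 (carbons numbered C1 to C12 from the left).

C1: sp
C2: sp
C3: sp3 ✓
C4: sp3 ✓
C5: sp
C6: sp
C7: sp2
C8: sp
C9: sp2
C10: sp3 ✓
C11: sp2
C12: sp2
C3, C4, C10 → 3 sp3 carbons.

3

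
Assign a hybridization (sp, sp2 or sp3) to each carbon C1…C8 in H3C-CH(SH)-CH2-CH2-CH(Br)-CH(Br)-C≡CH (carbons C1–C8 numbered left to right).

C1 sp3, C2 sp3, C3 sp3, C4 sp3, C5 sp3, C6 sp3, C7 sp, C8 sp

C1 (4 σ bonds) has steric number 4: sp3.
C2 carries 4 σ bonds, giving a steric number of 4, so it is sp3.
C3 is sp3: 4 σ bonds, 4 electron-density regions.
C4 is sp3: 4 σ bonds, 4 electron-density regions.
C5: 4 σ bonds — 4 electron domains, sp3.
C6 is sp3: 4 σ bonds, 4 electron-density regions.
C7 is sp: 2 σ bonds, plus two π bonds, 2 electron-density regions.
C8 is sp: 2 σ bonds, plus two π bonds, 2 electron-density regions.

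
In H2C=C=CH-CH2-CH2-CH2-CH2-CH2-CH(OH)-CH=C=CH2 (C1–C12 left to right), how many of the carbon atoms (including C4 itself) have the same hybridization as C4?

C4 is sp3 (only σ bonds).
C1: sp2
C2: sp
C3: sp2
C4: sp3 ✓
C5: sp3 ✓
C6: sp3 ✓
C7: sp3 ✓
C8: sp3 ✓
C9: sp3 ✓
C10: sp2
C11: sp
C12: sp2
6 carbons are sp3.

6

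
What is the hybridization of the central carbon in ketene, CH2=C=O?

The central carbon — 2 σ bonds, plus two π bonds. Steric number 2, so sp.

sp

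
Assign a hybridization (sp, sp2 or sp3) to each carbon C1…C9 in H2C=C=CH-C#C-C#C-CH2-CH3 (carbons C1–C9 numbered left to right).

C1 sp2, C2 sp, C3 sp2, C4 sp, C5 sp, C6 sp, C7 sp, C8 sp3, C9 sp3

C1 carries 3 σ bonds, plus one π bond, giving a steric number of 3, so it is sp2.
C2: 2 σ bonds, plus two π bonds; 2 regions of electron density → sp.
C3 is sp2: 3 σ bonds, plus one π bond, 3 electron-density regions.
C4 (2 σ bonds, plus two π bonds) has steric number 2: sp.
C5 — 2 σ bonds, plus two π bonds. Steric number 2, so sp.
C6 is sp: 2 σ bonds, plus two π bonds, 2 electron-density regions.
C7: 2 σ bonds, plus two π bonds — 2 electron domains, sp.
C8: 4 σ bonds; 4 regions of electron density → sp3.
C9 carries 4 σ bonds, giving a steric number of 4, so it is sp3.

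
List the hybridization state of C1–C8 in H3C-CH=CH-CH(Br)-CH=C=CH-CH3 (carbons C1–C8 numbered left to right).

C1 sp3, C2 sp2, C3 sp2, C4 sp3, C5 sp2, C6 sp, C7 sp2, C8 sp3

C1: 4 σ bonds; 4 regions of electron density → sp3.
C2: 3 σ bonds, plus one π bond — 3 electron domains, sp2.
C3 has 3 σ bonds, plus one π bond: steric number 3 → sp2.
C4: 4 σ bonds; 4 regions of electron density → sp3.
C5 is sp2: 3 σ bonds, plus one π bond, 3 electron-density regions.
C6 has 2 σ bonds, plus two π bonds: steric number 2 → sp.
C7: 3 σ bonds, plus one π bond — 3 electron domains, sp2.
C8 carries 4 σ bonds, giving a steric number of 4, so it is sp3.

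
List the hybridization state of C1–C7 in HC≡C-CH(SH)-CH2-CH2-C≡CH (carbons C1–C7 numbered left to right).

C1 sp, C2 sp, C3 sp3, C4 sp3, C5 sp3, C6 sp, C7 sp

C1 is sp: 2 σ bonds, plus two π bonds, 2 electron-density regions.
C2: 2 σ bonds, plus two π bonds — 2 electron domains, sp.
C3 — 4 σ bonds. Steric number 4, so sp3.
C4 carries 4 σ bonds, giving a steric number of 4, so it is sp3.
C5: 4 σ bonds; 4 regions of electron density → sp3.
C6: 2 σ bonds, plus two π bonds; 2 regions of electron density → sp.
C7: 2 σ bonds, plus two π bonds; 2 regions of electron density → sp.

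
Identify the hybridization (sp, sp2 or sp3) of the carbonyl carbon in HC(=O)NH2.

sp2

The carbonyl carbon — 3 σ bonds, plus one π bond. Steric number 3, so sp2.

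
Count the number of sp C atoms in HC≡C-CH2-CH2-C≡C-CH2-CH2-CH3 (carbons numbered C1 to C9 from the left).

4

C1: sp ✓
C2: sp ✓
C3: sp3
C4: sp3
C5: sp ✓
C6: sp ✓
C7: sp3
C8: sp3
C9: sp3
C1, C2, C5, C6 → 4 sp carbons.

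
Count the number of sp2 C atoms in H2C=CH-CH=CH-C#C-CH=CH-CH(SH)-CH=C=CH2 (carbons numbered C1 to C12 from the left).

C1: sp2 ✓
C2: sp2 ✓
C3: sp2 ✓
C4: sp2 ✓
C5: sp
C6: sp
C7: sp2 ✓
C8: sp2 ✓
C9: sp3
C10: sp2 ✓
C11: sp
C12: sp2 ✓
C1, C2, C3, C4, C7, C8, C10, C12 → 8 sp2 carbons.

8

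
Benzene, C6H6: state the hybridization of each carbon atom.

sp2

Every ring carbon has three σ bonds and contributes one p electron to the aromatic π system.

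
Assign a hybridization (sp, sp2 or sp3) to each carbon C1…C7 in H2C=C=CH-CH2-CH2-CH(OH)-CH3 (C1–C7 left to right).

C1 sp2, C2 sp, C3 sp2, C4 sp3, C5 sp3, C6 sp3, C7 sp3

C1 carries 3 σ bonds, plus one π bond, giving a steric number of 3, so it is sp2.
C2: 2 σ bonds, plus two π bonds; 2 regions of electron density → sp.
C3: 3 σ bonds, plus one π bond — 3 electron domains, sp2.
C4 — 4 σ bonds. Steric number 4, so sp3.
C5 (4 σ bonds) has steric number 4: sp3.
C6 carries 4 σ bonds, giving a steric number of 4, so it is sp3.
C7 carries 4 σ bonds, giving a steric number of 4, so it is sp3.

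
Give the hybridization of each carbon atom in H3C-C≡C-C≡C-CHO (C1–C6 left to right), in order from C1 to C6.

C1 — 4 σ bonds. Steric number 4, so sp3.
C2 (2 σ bonds, plus two π bonds) has steric number 2: sp.
C3 (2 σ bonds, plus two π bonds) has steric number 2: sp.
C4 has 2 σ bonds, plus two π bonds: steric number 2 → sp.
C5 (2 σ bonds, plus two π bonds) has steric number 2: sp.
C6 carries 3 σ bonds, plus one π bond, giving a steric number of 3, so it is sp2.

C1 sp3, C2 sp, C3 sp, C4 sp, C5 sp, C6 sp2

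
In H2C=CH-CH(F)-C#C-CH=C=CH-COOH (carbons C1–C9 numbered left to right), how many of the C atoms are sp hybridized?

3

C1: sp2
C2: sp2
C3: sp3
C4: sp ✓
C5: sp ✓
C6: sp2
C7: sp ✓
C8: sp2
C9: sp2
C4, C5, C7 → 3 sp carbons.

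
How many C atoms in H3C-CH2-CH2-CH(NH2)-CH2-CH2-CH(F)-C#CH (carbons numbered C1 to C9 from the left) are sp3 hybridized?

7

C1: sp3 ✓
C2: sp3 ✓
C3: sp3 ✓
C4: sp3 ✓
C5: sp3 ✓
C6: sp3 ✓
C7: sp3 ✓
C8: sp
C9: sp
C1, C2, C3, C4, C5, C6, C7 → 7 sp3 carbons.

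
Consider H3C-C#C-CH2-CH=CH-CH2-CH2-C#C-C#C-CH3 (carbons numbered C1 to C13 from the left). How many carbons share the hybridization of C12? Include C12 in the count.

6

C12 is sp (two π bonds).
C1: sp3
C2: sp ✓
C3: sp ✓
C4: sp3
C5: sp2
C6: sp2
C7: sp3
C8: sp3
C9: sp ✓
C10: sp ✓
C11: sp ✓
C12: sp ✓
C13: sp3
6 carbons are sp.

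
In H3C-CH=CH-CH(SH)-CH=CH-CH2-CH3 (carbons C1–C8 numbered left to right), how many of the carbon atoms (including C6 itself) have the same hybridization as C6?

C6 is sp2 (one π bond).
C1: sp3
C2: sp2 ✓
C3: sp2 ✓
C4: sp3
C5: sp2 ✓
C6: sp2 ✓
C7: sp3
C8: sp3
4 carbons are sp2.

4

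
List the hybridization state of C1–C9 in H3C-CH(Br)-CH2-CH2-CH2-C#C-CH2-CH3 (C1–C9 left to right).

C1 sp3, C2 sp3, C3 sp3, C4 sp3, C5 sp3, C6 sp, C7 sp, C8 sp3, C9 sp3

C1 (4 σ bonds) has steric number 4: sp3.
C2 carries 4 σ bonds, giving a steric number of 4, so it is sp3.
C3 has 4 σ bonds: steric number 4 → sp3.
C4: 4 σ bonds — 4 electron domains, sp3.
C5: 4 σ bonds — 4 electron domains, sp3.
C6: 2 σ bonds, plus two π bonds — 2 electron domains, sp.
C7 — 2 σ bonds, plus two π bonds. Steric number 2, so sp.
C8 has 4 σ bonds: steric number 4 → sp3.
C9 carries 4 σ bonds, giving a steric number of 4, so it is sp3.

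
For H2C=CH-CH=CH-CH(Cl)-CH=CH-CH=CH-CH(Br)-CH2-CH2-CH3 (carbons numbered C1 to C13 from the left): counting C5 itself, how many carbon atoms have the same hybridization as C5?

5

C5 is sp3 (only σ bonds).
C1: sp2
C2: sp2
C3: sp2
C4: sp2
C5: sp3 ✓
C6: sp2
C7: sp2
C8: sp2
C9: sp2
C10: sp3 ✓
C11: sp3 ✓
C12: sp3 ✓
C13: sp3 ✓
5 carbons are sp3.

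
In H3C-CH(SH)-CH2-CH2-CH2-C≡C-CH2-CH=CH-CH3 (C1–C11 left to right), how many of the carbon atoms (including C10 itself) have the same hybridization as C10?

2

C10 is sp2 (one π bond).
C1: sp3
C2: sp3
C3: sp3
C4: sp3
C5: sp3
C6: sp
C7: sp
C8: sp3
C9: sp2 ✓
C10: sp2 ✓
C11: sp3
2 carbons are sp2.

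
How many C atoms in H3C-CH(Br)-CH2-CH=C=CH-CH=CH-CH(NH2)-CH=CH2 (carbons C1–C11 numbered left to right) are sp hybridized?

C1: sp3
C2: sp3
C3: sp3
C4: sp2
C5: sp ✓
C6: sp2
C7: sp2
C8: sp2
C9: sp3
C10: sp2
C11: sp2
C5 → 1 sp carbon.

1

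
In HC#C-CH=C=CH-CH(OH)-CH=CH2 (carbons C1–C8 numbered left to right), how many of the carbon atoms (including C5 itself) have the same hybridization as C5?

4

C5 is sp2 (one π bond).
C1: sp
C2: sp
C3: sp2 ✓
C4: sp
C5: sp2 ✓
C6: sp3
C7: sp2 ✓
C8: sp2 ✓
4 carbons are sp2.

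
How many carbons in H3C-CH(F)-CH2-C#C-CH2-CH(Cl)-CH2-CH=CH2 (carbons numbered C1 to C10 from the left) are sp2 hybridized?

C1: sp3
C2: sp3
C3: sp3
C4: sp
C5: sp
C6: sp3
C7: sp3
C8: sp3
C9: sp2 ✓
C10: sp2 ✓
C9, C10 → 2 sp2 carbons.

2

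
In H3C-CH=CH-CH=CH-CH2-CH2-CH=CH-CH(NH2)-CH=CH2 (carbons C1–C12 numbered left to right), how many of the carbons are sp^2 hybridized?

8

C1: sp3
C2: sp2 ✓
C3: sp2 ✓
C4: sp2 ✓
C5: sp2 ✓
C6: sp3
C7: sp3
C8: sp2 ✓
C9: sp2 ✓
C10: sp3
C11: sp2 ✓
C12: sp2 ✓
C2, C3, C4, C5, C8, C9, C11, C12 → 8 sp2 carbons.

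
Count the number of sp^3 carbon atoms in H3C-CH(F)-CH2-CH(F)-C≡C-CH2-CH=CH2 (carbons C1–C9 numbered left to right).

5

C1: sp3 ✓
C2: sp3 ✓
C3: sp3 ✓
C4: sp3 ✓
C5: sp
C6: sp
C7: sp3 ✓
C8: sp2
C9: sp2
C1, C2, C3, C4, C7 → 5 sp3 carbons.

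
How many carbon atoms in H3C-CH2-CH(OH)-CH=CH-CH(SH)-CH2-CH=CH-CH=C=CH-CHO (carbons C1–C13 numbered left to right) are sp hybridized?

C1: sp3
C2: sp3
C3: sp3
C4: sp2
C5: sp2
C6: sp3
C7: sp3
C8: sp2
C9: sp2
C10: sp2
C11: sp ✓
C12: sp2
C13: sp2
C11 → 1 sp carbon.

1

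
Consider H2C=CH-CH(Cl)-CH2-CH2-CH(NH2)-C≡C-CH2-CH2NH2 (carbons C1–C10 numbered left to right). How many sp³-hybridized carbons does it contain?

6

C1: sp2
C2: sp2
C3: sp3 ✓
C4: sp3 ✓
C5: sp3 ✓
C6: sp3 ✓
C7: sp
C8: sp
C9: sp3 ✓
C10: sp3 ✓
C3, C4, C5, C6, C9, C10 → 6 sp3 carbons.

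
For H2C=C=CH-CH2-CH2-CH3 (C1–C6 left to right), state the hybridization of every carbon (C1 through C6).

C1: 3 σ bonds, plus one π bond — 3 electron domains, sp2.
C2 (2 σ bonds, plus two π bonds) has steric number 2: sp.
C3 (3 σ bonds, plus one π bond) has steric number 3: sp2.
C4 carries 4 σ bonds, giving a steric number of 4, so it is sp3.
C5 (4 σ bonds) has steric number 4: sp3.
C6 is sp3: 4 σ bonds, 4 electron-density regions.

C1 sp2, C2 sp, C3 sp2, C4 sp3, C5 sp3, C6 sp3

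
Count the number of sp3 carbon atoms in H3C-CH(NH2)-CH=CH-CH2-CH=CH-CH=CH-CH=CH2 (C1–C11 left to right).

C1: sp3 ✓
C2: sp3 ✓
C3: sp2
C4: sp2
C5: sp3 ✓
C6: sp2
C7: sp2
C8: sp2
C9: sp2
C10: sp2
C11: sp2
C1, C2, C5 → 3 sp3 carbons.

3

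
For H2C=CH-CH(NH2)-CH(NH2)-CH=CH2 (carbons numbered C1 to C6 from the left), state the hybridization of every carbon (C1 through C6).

C1 (3 σ bonds, plus one π bond) has steric number 3: sp2.
C2: 3 σ bonds, plus one π bond; 3 regions of electron density → sp2.
C3 is sp3: 4 σ bonds, 4 electron-density regions.
C4: 4 σ bonds — 4 electron domains, sp3.
C5 is sp2: 3 σ bonds, plus one π bond, 3 electron-density regions.
C6 is sp2: 3 σ bonds, plus one π bond, 3 electron-density regions.

C1 sp2, C2 sp2, C3 sp3, C4 sp3, C5 sp2, C6 sp2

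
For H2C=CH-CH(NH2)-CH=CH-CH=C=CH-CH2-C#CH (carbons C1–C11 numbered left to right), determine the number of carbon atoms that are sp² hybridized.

C1: sp2 ✓
C2: sp2 ✓
C3: sp3
C4: sp2 ✓
C5: sp2 ✓
C6: sp2 ✓
C7: sp
C8: sp2 ✓
C9: sp3
C10: sp
C11: sp
C1, C2, C4, C5, C6, C8 → 6 sp2 carbons.

6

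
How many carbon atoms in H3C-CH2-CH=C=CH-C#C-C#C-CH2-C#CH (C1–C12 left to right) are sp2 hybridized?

C1: sp3
C2: sp3
C3: sp2 ✓
C4: sp
C5: sp2 ✓
C6: sp
C7: sp
C8: sp
C9: sp
C10: sp3
C11: sp
C12: sp
C3, C5 → 2 sp2 carbons.

2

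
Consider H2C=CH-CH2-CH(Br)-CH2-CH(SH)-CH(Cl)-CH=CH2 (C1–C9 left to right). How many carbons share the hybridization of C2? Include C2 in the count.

C2 is sp2 (one π bond).
C1: sp2 ✓
C2: sp2 ✓
C3: sp3
C4: sp3
C5: sp3
C6: sp3
C7: sp3
C8: sp2 ✓
C9: sp2 ✓
4 carbons are sp2.

4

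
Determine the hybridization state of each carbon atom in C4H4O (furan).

sp^2

Each carbon atom has 3 σ bonds, plus one π bond: steric number 3 → sp2.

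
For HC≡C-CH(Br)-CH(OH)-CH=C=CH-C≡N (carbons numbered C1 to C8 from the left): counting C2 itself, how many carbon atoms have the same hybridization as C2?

C2 is sp (two π bonds).
C1: sp ✓
C2: sp ✓
C3: sp3
C4: sp3
C5: sp2
C6: sp ✓
C7: sp2
C8: sp ✓
4 carbons are sp.

4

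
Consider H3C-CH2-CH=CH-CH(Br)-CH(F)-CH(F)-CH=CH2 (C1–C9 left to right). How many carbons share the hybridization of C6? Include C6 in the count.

C6 is sp3 (only σ bonds).
C1: sp3 ✓
C2: sp3 ✓
C3: sp2
C4: sp2
C5: sp3 ✓
C6: sp3 ✓
C7: sp3 ✓
C8: sp2
C9: sp2
5 carbons are sp3.

5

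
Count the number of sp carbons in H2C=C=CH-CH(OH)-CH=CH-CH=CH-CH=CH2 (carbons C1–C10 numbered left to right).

1

C1: sp2
C2: sp ✓
C3: sp2
C4: sp3
C5: sp2
C6: sp2
C7: sp2
C8: sp2
C9: sp2
C10: sp2
C2 → 1 sp carbon.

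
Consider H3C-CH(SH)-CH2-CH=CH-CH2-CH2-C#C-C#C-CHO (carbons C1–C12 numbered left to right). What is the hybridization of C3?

sp^3

C3 — 4 σ bonds. Steric number 4, so sp3.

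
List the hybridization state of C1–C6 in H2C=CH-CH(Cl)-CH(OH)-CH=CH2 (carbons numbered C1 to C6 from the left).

C1: 3 σ bonds, plus one π bond — 3 electron domains, sp2.
C2 has 3 σ bonds, plus one π bond: steric number 3 → sp2.
C3 has 4 σ bonds: steric number 4 → sp3.
C4 — 4 σ bonds. Steric number 4, so sp3.
C5 — 3 σ bonds, plus one π bond. Steric number 3, so sp2.
C6 — 3 σ bonds, plus one π bond. Steric number 3, so sp2.

C1 sp2, C2 sp2, C3 sp3, C4 sp3, C5 sp2, C6 sp2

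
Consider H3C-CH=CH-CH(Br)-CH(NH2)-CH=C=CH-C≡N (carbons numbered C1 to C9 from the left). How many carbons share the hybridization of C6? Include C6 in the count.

C6 is sp2 (one π bond).
C1: sp3
C2: sp2 ✓
C3: sp2 ✓
C4: sp3
C5: sp3
C6: sp2 ✓
C7: sp
C8: sp2 ✓
C9: sp
4 carbons are sp2.

4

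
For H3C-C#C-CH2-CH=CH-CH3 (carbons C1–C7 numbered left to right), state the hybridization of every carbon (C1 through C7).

C1 sp3, C2 sp, C3 sp, C4 sp3, C5 sp2, C6 sp2, C7 sp3

C1 has 4 σ bonds: steric number 4 → sp3.
C2: 2 σ bonds, plus two π bonds — 2 electron domains, sp.
C3: 2 σ bonds, plus two π bonds; 2 regions of electron density → sp.
C4 (4 σ bonds) has steric number 4: sp3.
C5 has 3 σ bonds, plus one π bond: steric number 3 → sp2.
C6: 3 σ bonds, plus one π bond; 3 regions of electron density → sp2.
C7 has 4 σ bonds: steric number 4 → sp3.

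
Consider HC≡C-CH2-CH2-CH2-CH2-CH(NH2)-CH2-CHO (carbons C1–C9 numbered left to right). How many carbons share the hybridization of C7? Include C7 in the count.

C7 is sp3 (only σ bonds).
C1: sp
C2: sp
C3: sp3 ✓
C4: sp3 ✓
C5: sp3 ✓
C6: sp3 ✓
C7: sp3 ✓
C8: sp3 ✓
C9: sp2
6 carbons are sp3.

6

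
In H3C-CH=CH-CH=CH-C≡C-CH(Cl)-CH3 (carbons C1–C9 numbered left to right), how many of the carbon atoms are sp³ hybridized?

C1: sp3 ✓
C2: sp2
C3: sp2
C4: sp2
C5: sp2
C6: sp
C7: sp
C8: sp3 ✓
C9: sp3 ✓
C1, C8, C9 → 3 sp3 carbons.

3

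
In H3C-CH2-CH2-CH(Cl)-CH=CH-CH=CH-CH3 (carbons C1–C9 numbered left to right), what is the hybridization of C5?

C5 (3 σ bonds, plus one π bond) has steric number 3: sp2.

sp²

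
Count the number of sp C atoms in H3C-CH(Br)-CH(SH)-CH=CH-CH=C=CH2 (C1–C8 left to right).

C1: sp3
C2: sp3
C3: sp3
C4: sp2
C5: sp2
C6: sp2
C7: sp ✓
C8: sp2
C7 → 1 sp carbon.

1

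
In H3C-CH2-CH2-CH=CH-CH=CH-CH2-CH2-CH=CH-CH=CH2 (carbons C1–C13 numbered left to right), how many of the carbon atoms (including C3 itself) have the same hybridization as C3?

5

C3 is sp3 (only σ bonds).
C1: sp3 ✓
C2: sp3 ✓
C3: sp3 ✓
C4: sp2
C5: sp2
C6: sp2
C7: sp2
C8: sp3 ✓
C9: sp3 ✓
C10: sp2
C11: sp2
C12: sp2
C13: sp2
5 carbons are sp3.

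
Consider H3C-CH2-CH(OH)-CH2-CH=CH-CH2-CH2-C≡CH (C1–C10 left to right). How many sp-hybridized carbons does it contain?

2

C1: sp3
C2: sp3
C3: sp3
C4: sp3
C5: sp2
C6: sp2
C7: sp3
C8: sp3
C9: sp ✓
C10: sp ✓
C9, C10 → 2 sp carbons.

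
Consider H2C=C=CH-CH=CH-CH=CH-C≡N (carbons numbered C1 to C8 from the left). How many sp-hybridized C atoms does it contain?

C1: sp2
C2: sp ✓
C3: sp2
C4: sp2
C5: sp2
C6: sp2
C7: sp2
C8: sp ✓
C2, C8 → 2 sp carbons.

2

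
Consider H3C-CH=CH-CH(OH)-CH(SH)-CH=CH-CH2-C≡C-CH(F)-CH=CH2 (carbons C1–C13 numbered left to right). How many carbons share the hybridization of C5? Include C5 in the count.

5

C5 is sp3 (only σ bonds).
C1: sp3 ✓
C2: sp2
C3: sp2
C4: sp3 ✓
C5: sp3 ✓
C6: sp2
C7: sp2
C8: sp3 ✓
C9: sp
C10: sp
C11: sp3 ✓
C12: sp2
C13: sp2
5 carbons are sp3.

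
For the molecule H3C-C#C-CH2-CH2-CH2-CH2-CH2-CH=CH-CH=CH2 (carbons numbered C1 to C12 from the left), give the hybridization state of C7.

sp^3

C7 — 4 σ bonds. Steric number 4, so sp3.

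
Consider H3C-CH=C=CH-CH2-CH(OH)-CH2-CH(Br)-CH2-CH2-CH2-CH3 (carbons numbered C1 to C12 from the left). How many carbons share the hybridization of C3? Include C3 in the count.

C3 is sp (two π bonds).
C1: sp3
C2: sp2
C3: sp ✓
C4: sp2
C5: sp3
C6: sp3
C7: sp3
C8: sp3
C9: sp3
C10: sp3
C11: sp3
C12: sp3
1 carbon is sp.

1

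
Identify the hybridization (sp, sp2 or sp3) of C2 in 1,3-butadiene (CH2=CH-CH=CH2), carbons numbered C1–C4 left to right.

sp2

C2 — 3 σ bonds, plus one π bond. Steric number 3, so sp2.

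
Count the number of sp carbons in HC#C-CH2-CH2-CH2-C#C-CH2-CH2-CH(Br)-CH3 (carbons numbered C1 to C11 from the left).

4

C1: sp ✓
C2: sp ✓
C3: sp3
C4: sp3
C5: sp3
C6: sp ✓
C7: sp ✓
C8: sp3
C9: sp3
C10: sp3
C11: sp3
C1, C2, C6, C7 → 4 sp carbons.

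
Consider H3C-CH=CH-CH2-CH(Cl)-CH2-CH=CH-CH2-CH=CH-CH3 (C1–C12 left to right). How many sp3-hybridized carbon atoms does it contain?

6

C1: sp3 ✓
C2: sp2
C3: sp2
C4: sp3 ✓
C5: sp3 ✓
C6: sp3 ✓
C7: sp2
C8: sp2
C9: sp3 ✓
C10: sp2
C11: sp2
C12: sp3 ✓
C1, C4, C5, C6, C9, C12 → 6 sp3 carbons.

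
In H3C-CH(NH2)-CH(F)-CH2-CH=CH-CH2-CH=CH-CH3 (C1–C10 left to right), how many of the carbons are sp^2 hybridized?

C1: sp3
C2: sp3
C3: sp3
C4: sp3
C5: sp2 ✓
C6: sp2 ✓
C7: sp3
C8: sp2 ✓
C9: sp2 ✓
C10: sp3
C5, C6, C8, C9 → 4 sp2 carbons.

4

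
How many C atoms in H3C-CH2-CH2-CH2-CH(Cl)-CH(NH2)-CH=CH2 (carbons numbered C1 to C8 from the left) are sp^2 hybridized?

2

C1: sp3
C2: sp3
C3: sp3
C4: sp3
C5: sp3
C6: sp3
C7: sp2 ✓
C8: sp2 ✓
C7, C8 → 2 sp2 carbons.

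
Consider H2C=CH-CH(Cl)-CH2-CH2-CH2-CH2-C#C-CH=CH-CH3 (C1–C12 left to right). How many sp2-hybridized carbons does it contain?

C1: sp2 ✓
C2: sp2 ✓
C3: sp3
C4: sp3
C5: sp3
C6: sp3
C7: sp3
C8: sp
C9: sp
C10: sp2 ✓
C11: sp2 ✓
C12: sp3
C1, C2, C10, C11 → 4 sp2 carbons.

4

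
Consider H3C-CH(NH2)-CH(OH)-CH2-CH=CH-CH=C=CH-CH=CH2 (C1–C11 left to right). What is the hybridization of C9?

sp2

C9: 3 σ bonds, plus one π bond — 3 electron domains, sp2.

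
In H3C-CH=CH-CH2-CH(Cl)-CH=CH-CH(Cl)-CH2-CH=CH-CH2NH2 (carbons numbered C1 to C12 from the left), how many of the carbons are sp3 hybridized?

C1: sp3 ✓
C2: sp2
C3: sp2
C4: sp3 ✓
C5: sp3 ✓
C6: sp2
C7: sp2
C8: sp3 ✓
C9: sp3 ✓
C10: sp2
C11: sp2
C12: sp3 ✓
C1, C4, C5, C8, C9, C12 → 6 sp3 carbons.

6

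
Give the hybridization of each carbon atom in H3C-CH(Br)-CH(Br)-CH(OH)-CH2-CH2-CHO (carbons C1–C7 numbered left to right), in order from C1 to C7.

C1 has 4 σ bonds: steric number 4 → sp3.
C2 (4 σ bonds) has steric number 4: sp3.
C3 has 4 σ bonds: steric number 4 → sp3.
C4 — 4 σ bonds. Steric number 4, so sp3.
C5 carries 4 σ bonds, giving a steric number of 4, so it is sp3.
C6 (4 σ bonds) has steric number 4: sp3.
C7: 3 σ bonds, plus one π bond — 3 electron domains, sp2.

C1 sp3, C2 sp3, C3 sp3, C4 sp3, C5 sp3, C6 sp3, C7 sp2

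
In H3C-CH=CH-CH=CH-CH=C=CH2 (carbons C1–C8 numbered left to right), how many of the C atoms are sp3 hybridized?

1

C1: sp3 ✓
C2: sp2
C3: sp2
C4: sp2
C5: sp2
C6: sp2
C7: sp
C8: sp2
C1 → 1 sp3 carbon.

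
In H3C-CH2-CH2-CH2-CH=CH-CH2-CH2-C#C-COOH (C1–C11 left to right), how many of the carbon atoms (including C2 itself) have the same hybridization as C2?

C2 is sp3 (only σ bonds).
C1: sp3 ✓
C2: sp3 ✓
C3: sp3 ✓
C4: sp3 ✓
C5: sp2
C6: sp2
C7: sp3 ✓
C8: sp3 ✓
C9: sp
C10: sp
C11: sp2
6 carbons are sp3.

6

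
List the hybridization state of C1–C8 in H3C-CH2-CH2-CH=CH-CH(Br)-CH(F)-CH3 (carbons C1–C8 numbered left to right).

C1 sp3, C2 sp3, C3 sp3, C4 sp2, C5 sp2, C6 sp3, C7 sp3, C8 sp3

C1 (4 σ bonds) has steric number 4: sp3.
C2 carries 4 σ bonds, giving a steric number of 4, so it is sp3.
C3: 4 σ bonds; 4 regions of electron density → sp3.
C4 is sp2: 3 σ bonds, plus one π bond, 3 electron-density regions.
C5 carries 3 σ bonds, plus one π bond, giving a steric number of 3, so it is sp2.
C6 — 4 σ bonds. Steric number 4, so sp3.
C7: 4 σ bonds; 4 regions of electron density → sp3.
C8: 4 σ bonds; 4 regions of electron density → sp3.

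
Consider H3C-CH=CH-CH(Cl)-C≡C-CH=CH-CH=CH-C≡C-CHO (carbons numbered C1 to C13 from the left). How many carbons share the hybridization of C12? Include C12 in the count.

4

C12 is sp (two π bonds).
C1: sp3
C2: sp2
C3: sp2
C4: sp3
C5: sp ✓
C6: sp ✓
C7: sp2
C8: sp2
C9: sp2
C10: sp2
C11: sp ✓
C12: sp ✓
C13: sp2
4 carbons are sp.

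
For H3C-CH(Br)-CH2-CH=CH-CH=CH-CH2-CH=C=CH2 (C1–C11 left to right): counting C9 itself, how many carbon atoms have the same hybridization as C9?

C9 is sp2 (one π bond).
C1: sp3
C2: sp3
C3: sp3
C4: sp2 ✓
C5: sp2 ✓
C6: sp2 ✓
C7: sp2 ✓
C8: sp3
C9: sp2 ✓
C10: sp
C11: sp2 ✓
6 carbons are sp2.

6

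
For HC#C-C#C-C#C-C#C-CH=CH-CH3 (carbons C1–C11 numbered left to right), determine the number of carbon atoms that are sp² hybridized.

C1: sp
C2: sp
C3: sp
C4: sp
C5: sp
C6: sp
C7: sp
C8: sp
C9: sp2 ✓
C10: sp2 ✓
C11: sp3
C9, C10 → 2 sp2 carbons.

2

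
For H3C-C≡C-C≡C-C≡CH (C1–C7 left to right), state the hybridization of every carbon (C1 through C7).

C1 sp3, C2 sp, C3 sp, C4 sp, C5 sp, C6 sp, C7 sp

C1: 4 σ bonds; 4 regions of electron density → sp3.
C2 carries 2 σ bonds, plus two π bonds, giving a steric number of 2, so it is sp.
C3 has 2 σ bonds, plus two π bonds: steric number 2 → sp.
C4 has 2 σ bonds, plus two π bonds: steric number 2 → sp.
C5: 2 σ bonds, plus two π bonds — 2 electron domains, sp.
C6 carries 2 σ bonds, plus two π bonds, giving a steric number of 2, so it is sp.
C7 has 2 σ bonds, plus two π bonds: steric number 2 → sp.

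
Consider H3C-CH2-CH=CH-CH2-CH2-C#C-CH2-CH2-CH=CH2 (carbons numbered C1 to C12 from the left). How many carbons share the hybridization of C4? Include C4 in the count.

C4 is sp2 (one π bond).
C1: sp3
C2: sp3
C3: sp2 ✓
C4: sp2 ✓
C5: sp3
C6: sp3
C7: sp
C8: sp
C9: sp3
C10: sp3
C11: sp2 ✓
C12: sp2 ✓
4 carbons are sp2.

4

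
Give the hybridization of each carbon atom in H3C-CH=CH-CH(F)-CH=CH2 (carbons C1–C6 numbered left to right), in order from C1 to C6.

C1 — 4 σ bonds. Steric number 4, so sp3.
C2 (3 σ bonds, plus one π bond) has steric number 3: sp2.
C3 (3 σ bonds, plus one π bond) has steric number 3: sp2.
C4 is sp3: 4 σ bonds, 4 electron-density regions.
C5: 3 σ bonds, plus one π bond; 3 regions of electron density → sp2.
C6 is sp2: 3 σ bonds, plus one π bond, 3 electron-density regions.

C1 sp3, C2 sp2, C3 sp2, C4 sp3, C5 sp2, C6 sp2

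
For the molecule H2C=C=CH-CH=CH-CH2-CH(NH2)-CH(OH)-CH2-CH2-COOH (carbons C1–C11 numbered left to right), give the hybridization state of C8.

sp3

C8 (4 σ bonds) has steric number 4: sp3.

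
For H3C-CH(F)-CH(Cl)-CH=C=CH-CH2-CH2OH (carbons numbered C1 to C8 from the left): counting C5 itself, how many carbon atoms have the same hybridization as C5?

1

C5 is sp (two π bonds).
C1: sp3
C2: sp3
C3: sp3
C4: sp2
C5: sp ✓
C6: sp2
C7: sp3
C8: sp3
1 carbon is sp.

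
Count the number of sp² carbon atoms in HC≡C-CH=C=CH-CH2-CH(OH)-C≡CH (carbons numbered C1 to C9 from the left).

C1: sp
C2: sp
C3: sp2 ✓
C4: sp
C5: sp2 ✓
C6: sp3
C7: sp3
C8: sp
C9: sp
C3, C5 → 2 sp2 carbons.

2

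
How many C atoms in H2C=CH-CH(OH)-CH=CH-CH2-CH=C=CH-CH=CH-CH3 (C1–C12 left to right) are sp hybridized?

1

C1: sp2
C2: sp2
C3: sp3
C4: sp2
C5: sp2
C6: sp3
C7: sp2
C8: sp ✓
C9: sp2
C10: sp2
C11: sp2
C12: sp3
C8 → 1 sp carbon.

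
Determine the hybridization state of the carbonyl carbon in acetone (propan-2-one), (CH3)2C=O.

The carbonyl carbon: 3 σ bonds, plus one π bond; 3 regions of electron density → sp2.

sp2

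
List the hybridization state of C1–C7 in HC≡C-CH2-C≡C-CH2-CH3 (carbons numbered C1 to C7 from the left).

C1 sp, C2 sp, C3 sp3, C4 sp, C5 sp, C6 sp3, C7 sp3

C1: 2 σ bonds, plus two π bonds — 2 electron domains, sp.
C2: 2 σ bonds, plus two π bonds — 2 electron domains, sp.
C3 is sp3: 4 σ bonds, 4 electron-density regions.
C4: 2 σ bonds, plus two π bonds; 2 regions of electron density → sp.
C5: 2 σ bonds, plus two π bonds — 2 electron domains, sp.
C6 is sp3: 4 σ bonds, 4 electron-density regions.
C7 is sp3: 4 σ bonds, 4 electron-density regions.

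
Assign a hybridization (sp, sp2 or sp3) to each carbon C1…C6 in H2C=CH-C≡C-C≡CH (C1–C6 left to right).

C1 sp2, C2 sp2, C3 sp, C4 sp, C5 sp, C6 sp

C1 has 3 σ bonds, plus one π bond: steric number 3 → sp2.
C2 has 3 σ bonds, plus one π bond: steric number 3 → sp2.
C3 — 2 σ bonds, plus two π bonds. Steric number 2, so sp.
C4 carries 2 σ bonds, plus two π bonds, giving a steric number of 2, so it is sp.
C5 is sp: 2 σ bonds, plus two π bonds, 2 electron-density regions.
C6: 2 σ bonds, plus two π bonds — 2 electron domains, sp.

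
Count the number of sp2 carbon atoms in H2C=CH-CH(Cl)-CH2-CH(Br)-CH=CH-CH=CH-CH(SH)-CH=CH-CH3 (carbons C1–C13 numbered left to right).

8

C1: sp2 ✓
C2: sp2 ✓
C3: sp3
C4: sp3
C5: sp3
C6: sp2 ✓
C7: sp2 ✓
C8: sp2 ✓
C9: sp2 ✓
C10: sp3
C11: sp2 ✓
C12: sp2 ✓
C13: sp3
C1, C2, C6, C7, C8, C9, C11, C12 → 8 sp2 carbons.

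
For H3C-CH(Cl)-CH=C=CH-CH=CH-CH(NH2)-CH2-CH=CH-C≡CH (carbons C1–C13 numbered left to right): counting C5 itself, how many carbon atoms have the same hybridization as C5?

C5 is sp2 (one π bond).
C1: sp3
C2: sp3
C3: sp2 ✓
C4: sp
C5: sp2 ✓
C6: sp2 ✓
C7: sp2 ✓
C8: sp3
C9: sp3
C10: sp2 ✓
C11: sp2 ✓
C12: sp
C13: sp
6 carbons are sp2.

6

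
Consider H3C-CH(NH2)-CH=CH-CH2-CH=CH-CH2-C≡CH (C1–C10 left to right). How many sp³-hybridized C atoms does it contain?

4

C1: sp3 ✓
C2: sp3 ✓
C3: sp2
C4: sp2
C5: sp3 ✓
C6: sp2
C7: sp2
C8: sp3 ✓
C9: sp
C10: sp
C1, C2, C5, C8 → 4 sp3 carbons.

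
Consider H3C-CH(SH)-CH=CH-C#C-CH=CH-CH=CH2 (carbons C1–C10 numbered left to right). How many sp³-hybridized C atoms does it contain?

C1: sp3 ✓
C2: sp3 ✓
C3: sp2
C4: sp2
C5: sp
C6: sp
C7: sp2
C8: sp2
C9: sp2
C10: sp2
C1, C2 → 2 sp3 carbons.

2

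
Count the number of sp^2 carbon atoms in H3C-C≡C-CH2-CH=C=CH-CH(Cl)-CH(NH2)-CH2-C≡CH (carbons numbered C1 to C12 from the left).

2

C1: sp3
C2: sp
C3: sp
C4: sp3
C5: sp2 ✓
C6: sp
C7: sp2 ✓
C8: sp3
C9: sp3
C10: sp3
C11: sp
C12: sp
C5, C7 → 2 sp2 carbons.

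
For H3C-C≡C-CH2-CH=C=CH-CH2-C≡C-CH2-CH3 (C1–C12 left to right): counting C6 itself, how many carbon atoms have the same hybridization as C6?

C6 is sp (two π bonds).
C1: sp3
C2: sp ✓
C3: sp ✓
C4: sp3
C5: sp2
C6: sp ✓
C7: sp2
C8: sp3
C9: sp ✓
C10: sp ✓
C11: sp3
C12: sp3
5 carbons are sp.

5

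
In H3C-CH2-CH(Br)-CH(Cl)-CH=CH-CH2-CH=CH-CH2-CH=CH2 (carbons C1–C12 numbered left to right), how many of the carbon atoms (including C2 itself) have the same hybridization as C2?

C2 is sp3 (only σ bonds).
C1: sp3 ✓
C2: sp3 ✓
C3: sp3 ✓
C4: sp3 ✓
C5: sp2
C6: sp2
C7: sp3 ✓
C8: sp2
C9: sp2
C10: sp3 ✓
C11: sp2
C12: sp2
6 carbons are sp3.

6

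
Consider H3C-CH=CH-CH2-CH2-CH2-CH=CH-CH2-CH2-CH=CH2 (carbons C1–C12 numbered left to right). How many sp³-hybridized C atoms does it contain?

C1: sp3 ✓
C2: sp2
C3: sp2
C4: sp3 ✓
C5: sp3 ✓
C6: sp3 ✓
C7: sp2
C8: sp2
C9: sp3 ✓
C10: sp3 ✓
C11: sp2
C12: sp2
C1, C4, C5, C6, C9, C10 → 6 sp3 carbons.

6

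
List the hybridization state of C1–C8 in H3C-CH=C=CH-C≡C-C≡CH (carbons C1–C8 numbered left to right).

C1 sp3, C2 sp2, C3 sp, C4 sp2, C5 sp, C6 sp, C7 sp, C8 sp

C1 (4 σ bonds) has steric number 4: sp3.
C2 is sp2: 3 σ bonds, plus one π bond, 3 electron-density regions.
C3 carries 2 σ bonds, plus two π bonds, giving a steric number of 2, so it is sp.
C4 carries 3 σ bonds, plus one π bond, giving a steric number of 3, so it is sp2.
C5 has 2 σ bonds, plus two π bonds: steric number 2 → sp.
C6 — 2 σ bonds, plus two π bonds. Steric number 2, so sp.
C7 has 2 σ bonds, plus two π bonds: steric number 2 → sp.
C8 carries 2 σ bonds, plus two π bonds, giving a steric number of 2, so it is sp.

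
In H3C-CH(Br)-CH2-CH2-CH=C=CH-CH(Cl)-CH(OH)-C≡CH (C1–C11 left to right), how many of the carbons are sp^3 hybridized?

6

C1: sp3 ✓
C2: sp3 ✓
C3: sp3 ✓
C4: sp3 ✓
C5: sp2
C6: sp
C7: sp2
C8: sp3 ✓
C9: sp3 ✓
C10: sp
C11: sp
C1, C2, C3, C4, C8, C9 → 6 sp3 carbons.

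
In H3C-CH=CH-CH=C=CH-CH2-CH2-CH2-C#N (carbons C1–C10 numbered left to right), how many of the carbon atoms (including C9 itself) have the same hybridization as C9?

C9 is sp3 (only σ bonds).
C1: sp3 ✓
C2: sp2
C3: sp2
C4: sp2
C5: sp
C6: sp2
C7: sp3 ✓
C8: sp3 ✓
C9: sp3 ✓
C10: sp
4 carbons are sp3.

4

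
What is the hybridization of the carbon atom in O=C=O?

sp

Two σ bonds, two π bonds → steric number 2 → sp.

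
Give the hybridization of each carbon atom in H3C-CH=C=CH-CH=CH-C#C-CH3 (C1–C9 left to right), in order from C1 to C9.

C1: 4 σ bonds; 4 regions of electron density → sp3.
C2: 3 σ bonds, plus one π bond — 3 electron domains, sp2.
C3: 2 σ bonds, plus two π bonds; 2 regions of electron density → sp.
C4 has 3 σ bonds, plus one π bond: steric number 3 → sp2.
C5 (3 σ bonds, plus one π bond) has steric number 3: sp2.
C6 has 3 σ bonds, plus one π bond: steric number 3 → sp2.
C7 has 2 σ bonds, plus two π bonds: steric number 2 → sp.
C8 (2 σ bonds, plus two π bonds) has steric number 2: sp.
C9 carries 4 σ bonds, giving a steric number of 4, so it is sp3.

C1 sp3, C2 sp2, C3 sp, C4 sp2, C5 sp2, C6 sp2, C7 sp, C8 sp, C9 sp3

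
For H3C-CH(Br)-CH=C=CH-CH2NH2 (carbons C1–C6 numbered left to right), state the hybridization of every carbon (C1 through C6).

C1 sp3, C2 sp3, C3 sp2, C4 sp, C5 sp2, C6 sp3

C1 (4 σ bonds) has steric number 4: sp3.
C2 is sp3: 4 σ bonds, 4 electron-density regions.
C3 — 3 σ bonds, plus one π bond. Steric number 3, so sp2.
C4 has 2 σ bonds, plus two π bonds: steric number 2 → sp.
C5 (3 σ bonds, plus one π bond) has steric number 3: sp2.
C6: 4 σ bonds — 4 electron domains, sp3.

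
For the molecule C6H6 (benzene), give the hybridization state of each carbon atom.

sp²

Every ring carbon has three σ bonds and contributes one p electron to the aromatic π system.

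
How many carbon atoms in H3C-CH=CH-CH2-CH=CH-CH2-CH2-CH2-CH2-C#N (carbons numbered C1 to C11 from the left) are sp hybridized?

1

C1: sp3
C2: sp2
C3: sp2
C4: sp3
C5: sp2
C6: sp2
C7: sp3
C8: sp3
C9: sp3
C10: sp3
C11: sp ✓
C11 → 1 sp carbon.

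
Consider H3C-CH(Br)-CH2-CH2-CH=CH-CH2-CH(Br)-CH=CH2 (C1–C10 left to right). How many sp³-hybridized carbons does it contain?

6

C1: sp3 ✓
C2: sp3 ✓
C3: sp3 ✓
C4: sp3 ✓
C5: sp2
C6: sp2
C7: sp3 ✓
C8: sp3 ✓
C9: sp2
C10: sp2
C1, C2, C3, C4, C7, C8 → 6 sp3 carbons.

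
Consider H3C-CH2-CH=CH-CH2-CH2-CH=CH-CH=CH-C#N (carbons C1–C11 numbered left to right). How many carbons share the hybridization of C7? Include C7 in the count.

6

C7 is sp2 (one π bond).
C1: sp3
C2: sp3
C3: sp2 ✓
C4: sp2 ✓
C5: sp3
C6: sp3
C7: sp2 ✓
C8: sp2 ✓
C9: sp2 ✓
C10: sp2 ✓
C11: sp
6 carbons are sp2.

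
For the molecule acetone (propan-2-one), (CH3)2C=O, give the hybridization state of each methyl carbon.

sp3

Each methyl carbon is sp3: 4 σ bonds, 4 electron-density regions.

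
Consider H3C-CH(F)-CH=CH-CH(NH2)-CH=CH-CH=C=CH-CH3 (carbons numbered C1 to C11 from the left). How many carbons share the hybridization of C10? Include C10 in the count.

6

C10 is sp2 (one π bond).
C1: sp3
C2: sp3
C3: sp2 ✓
C4: sp2 ✓
C5: sp3
C6: sp2 ✓
C7: sp2 ✓
C8: sp2 ✓
C9: sp
C10: sp2 ✓
C11: sp3
6 carbons are sp2.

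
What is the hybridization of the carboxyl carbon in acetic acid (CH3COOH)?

The carboxyl carbon — 3 σ bonds, plus one π bond. Steric number 3, so sp2.

sp2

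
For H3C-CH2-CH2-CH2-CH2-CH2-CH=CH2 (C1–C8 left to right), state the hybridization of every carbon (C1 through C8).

C1 sp3, C2 sp3, C3 sp3, C4 sp3, C5 sp3, C6 sp3, C7 sp2, C8 sp2

C1 has 4 σ bonds: steric number 4 → sp3.
C2: 4 σ bonds; 4 regions of electron density → sp3.
C3 is sp3: 4 σ bonds, 4 electron-density regions.
C4 (4 σ bonds) has steric number 4: sp3.
C5 has 4 σ bonds: steric number 4 → sp3.
C6: 4 σ bonds; 4 regions of electron density → sp3.
C7 is sp2: 3 σ bonds, plus one π bond, 3 electron-density regions.
C8 — 3 σ bonds, plus one π bond. Steric number 3, so sp2.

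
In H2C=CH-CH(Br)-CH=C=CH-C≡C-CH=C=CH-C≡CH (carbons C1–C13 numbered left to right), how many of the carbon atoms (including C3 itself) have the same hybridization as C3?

C3 is sp3 (only σ bonds).
C1: sp2
C2: sp2
C3: sp3 ✓
C4: sp2
C5: sp
C6: sp2
C7: sp
C8: sp
C9: sp2
C10: sp
C11: sp2
C12: sp
C13: sp
1 carbon is sp3.

1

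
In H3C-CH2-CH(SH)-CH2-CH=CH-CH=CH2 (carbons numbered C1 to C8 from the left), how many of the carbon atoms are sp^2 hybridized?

C1: sp3
C2: sp3
C3: sp3
C4: sp3
C5: sp2 ✓
C6: sp2 ✓
C7: sp2 ✓
C8: sp2 ✓
C5, C6, C7, C8 → 4 sp2 carbons.

4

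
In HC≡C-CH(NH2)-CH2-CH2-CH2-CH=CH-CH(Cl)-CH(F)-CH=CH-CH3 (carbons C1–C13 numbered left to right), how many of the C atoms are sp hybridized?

C1: sp ✓
C2: sp ✓
C3: sp3
C4: sp3
C5: sp3
C6: sp3
C7: sp2
C8: sp2
C9: sp3
C10: sp3
C11: sp2
C12: sp2
C13: sp3
C1, C2 → 2 sp carbons.

2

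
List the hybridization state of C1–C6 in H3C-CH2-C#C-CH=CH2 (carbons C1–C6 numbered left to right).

C1 sp3, C2 sp3, C3 sp, C4 sp, C5 sp2, C6 sp2

C1: 4 σ bonds — 4 electron domains, sp3.
C2 carries 4 σ bonds, giving a steric number of 4, so it is sp3.
C3 (2 σ bonds, plus two π bonds) has steric number 2: sp.
C4: 2 σ bonds, plus two π bonds — 2 electron domains, sp.
C5 (3 σ bonds, plus one π bond) has steric number 3: sp2.
C6: 3 σ bonds, plus one π bond; 3 regions of electron density → sp2.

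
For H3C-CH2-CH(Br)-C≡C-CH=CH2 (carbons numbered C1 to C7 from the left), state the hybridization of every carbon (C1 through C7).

C1 sp3, C2 sp3, C3 sp3, C4 sp, C5 sp, C6 sp2, C7 sp2

C1 is sp3: 4 σ bonds, 4 electron-density regions.
C2 is sp3: 4 σ bonds, 4 electron-density regions.
C3 has 4 σ bonds: steric number 4 → sp3.
C4 is sp: 2 σ bonds, plus two π bonds, 2 electron-density regions.
C5 — 2 σ bonds, plus two π bonds. Steric number 2, so sp.
C6: 3 σ bonds, plus one π bond; 3 regions of electron density → sp2.
C7: 3 σ bonds, plus one π bond — 3 electron domains, sp2.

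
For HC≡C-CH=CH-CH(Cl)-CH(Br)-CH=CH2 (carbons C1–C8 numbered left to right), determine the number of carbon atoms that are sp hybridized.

C1: sp ✓
C2: sp ✓
C3: sp2
C4: sp2
C5: sp3
C6: sp3
C7: sp2
C8: sp2
C1, C2 → 2 sp carbons.

2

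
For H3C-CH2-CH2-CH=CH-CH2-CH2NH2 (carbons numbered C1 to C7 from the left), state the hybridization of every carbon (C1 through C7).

C1 sp3, C2 sp3, C3 sp3, C4 sp2, C5 sp2, C6 sp3, C7 sp3

C1 — 4 σ bonds. Steric number 4, so sp3.
C2 carries 4 σ bonds, giving a steric number of 4, so it is sp3.
C3 — 4 σ bonds. Steric number 4, so sp3.
C4: 3 σ bonds, plus one π bond; 3 regions of electron density → sp2.
C5 — 3 σ bonds, plus one π bond. Steric number 3, so sp2.
C6: 4 σ bonds — 4 electron domains, sp3.
C7 has 4 σ bonds: steric number 4 → sp3.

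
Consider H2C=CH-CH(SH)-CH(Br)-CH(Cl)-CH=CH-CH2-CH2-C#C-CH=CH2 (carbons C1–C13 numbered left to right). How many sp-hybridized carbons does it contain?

C1: sp2
C2: sp2
C3: sp3
C4: sp3
C5: sp3
C6: sp2
C7: sp2
C8: sp3
C9: sp3
C10: sp ✓
C11: sp ✓
C12: sp2
C13: sp2
C10, C11 → 2 sp carbons.

2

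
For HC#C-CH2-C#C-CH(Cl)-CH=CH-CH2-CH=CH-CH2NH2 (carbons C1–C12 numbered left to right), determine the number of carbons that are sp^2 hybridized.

C1: sp
C2: sp
C3: sp3
C4: sp
C5: sp
C6: sp3
C7: sp2 ✓
C8: sp2 ✓
C9: sp3
C10: sp2 ✓
C11: sp2 ✓
C12: sp3
C7, C8, C10, C11 → 4 sp2 carbons.

4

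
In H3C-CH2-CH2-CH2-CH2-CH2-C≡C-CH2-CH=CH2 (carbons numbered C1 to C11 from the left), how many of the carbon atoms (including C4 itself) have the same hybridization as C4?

C4 is sp3 (only σ bonds).
C1: sp3 ✓
C2: sp3 ✓
C3: sp3 ✓
C4: sp3 ✓
C5: sp3 ✓
C6: sp3 ✓
C7: sp
C8: sp
C9: sp3 ✓
C10: sp2
C11: sp2
7 carbons are sp3.

7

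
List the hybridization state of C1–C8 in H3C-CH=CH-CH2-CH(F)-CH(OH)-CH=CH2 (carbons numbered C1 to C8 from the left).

C1: 4 σ bonds; 4 regions of electron density → sp3.
C2: 3 σ bonds, plus one π bond — 3 electron domains, sp2.
C3: 3 σ bonds, plus one π bond; 3 regions of electron density → sp2.
C4: 4 σ bonds — 4 electron domains, sp3.
C5 — 4 σ bonds. Steric number 4, so sp3.
C6 carries 4 σ bonds, giving a steric number of 4, so it is sp3.
C7 (3 σ bonds, plus one π bond) has steric number 3: sp2.
C8: 3 σ bonds, plus one π bond; 3 regions of electron density → sp2.

C1 sp3, C2 sp2, C3 sp2, C4 sp3, C5 sp3, C6 sp3, C7 sp2, C8 sp2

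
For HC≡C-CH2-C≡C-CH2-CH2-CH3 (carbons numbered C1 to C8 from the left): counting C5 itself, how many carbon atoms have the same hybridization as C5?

C5 is sp (two π bonds).
C1: sp ✓
C2: sp ✓
C3: sp3
C4: sp ✓
C5: sp ✓
C6: sp3
C7: sp3
C8: sp3
4 carbons are sp.

4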